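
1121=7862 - 6741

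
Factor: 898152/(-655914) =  - 2^2 *7^(-2)*23^ ( - 1)*97^( -1 )*37423^1  =  -149692/109319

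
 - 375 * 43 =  - 16125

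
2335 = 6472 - 4137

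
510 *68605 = 34988550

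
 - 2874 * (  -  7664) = 22026336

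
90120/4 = 22530 =22530.00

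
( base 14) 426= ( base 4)30302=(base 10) 818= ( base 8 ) 1462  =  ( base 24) 1a2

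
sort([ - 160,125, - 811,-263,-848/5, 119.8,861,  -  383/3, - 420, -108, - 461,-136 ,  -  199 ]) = [ - 811,  -  461, - 420,  -  263, - 199, - 848/5,-160, - 136, - 383/3, - 108 , 119.8 , 125,861]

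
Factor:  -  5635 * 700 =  - 2^2*5^3*7^3*23^1=- 3944500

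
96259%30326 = 5281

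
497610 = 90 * 5529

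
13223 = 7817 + 5406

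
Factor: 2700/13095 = 20/97 = 2^2*5^1*97^( - 1 )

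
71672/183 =391 + 119/183 = 391.65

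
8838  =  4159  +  4679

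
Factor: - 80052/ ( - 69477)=26684/23159 = 2^2*7^1*953^1*23159^(  -  1 )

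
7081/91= 77 + 74/91= 77.81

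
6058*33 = 199914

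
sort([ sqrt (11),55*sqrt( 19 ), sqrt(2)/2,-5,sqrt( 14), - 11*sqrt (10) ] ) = [-11  *sqrt ( 10 ),-5  ,  sqrt( 2)/2,sqrt( 11),sqrt (14), 55*sqrt( 19 ) ] 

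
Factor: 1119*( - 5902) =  - 2^1*3^1*13^1 * 227^1*373^1 = -6604338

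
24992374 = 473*52838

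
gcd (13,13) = 13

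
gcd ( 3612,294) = 42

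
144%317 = 144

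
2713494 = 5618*483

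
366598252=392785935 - 26187683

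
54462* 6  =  326772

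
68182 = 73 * 934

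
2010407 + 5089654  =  7100061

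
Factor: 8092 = 2^2*7^1*17^2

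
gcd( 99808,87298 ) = 2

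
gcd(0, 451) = 451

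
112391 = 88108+24283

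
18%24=18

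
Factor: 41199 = 3^1*31^1*443^1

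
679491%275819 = 127853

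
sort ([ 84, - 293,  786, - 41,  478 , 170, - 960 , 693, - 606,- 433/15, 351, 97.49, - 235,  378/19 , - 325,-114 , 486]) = [ - 960, - 606, - 325,-293,-235, - 114, - 41, - 433/15,378/19 , 84,97.49, 170, 351,478, 486, 693,786]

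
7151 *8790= 62857290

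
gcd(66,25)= 1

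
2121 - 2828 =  - 707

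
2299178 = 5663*406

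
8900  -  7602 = 1298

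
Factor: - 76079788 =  - 2^2 * 1051^1*18097^1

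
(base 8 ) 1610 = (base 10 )904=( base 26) 18k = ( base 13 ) 547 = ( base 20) 254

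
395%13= 5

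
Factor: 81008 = 2^4 * 61^1*83^1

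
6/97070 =3/48535 = 0.00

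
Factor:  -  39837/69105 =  - 5^(  -  1)*7^2 * 17^( - 1 ) = - 49/85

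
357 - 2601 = -2244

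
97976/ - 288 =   -  12247/36 =- 340.19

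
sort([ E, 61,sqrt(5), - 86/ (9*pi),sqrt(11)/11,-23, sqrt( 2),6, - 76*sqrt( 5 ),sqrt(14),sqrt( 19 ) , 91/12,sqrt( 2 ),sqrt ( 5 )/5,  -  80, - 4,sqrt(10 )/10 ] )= [ - 76*sqrt(5 ), - 80,-23 , - 4,-86/ ( 9*pi), sqrt( 11)/11,sqrt(10)/10, sqrt(5 ) /5,sqrt ( 2), sqrt(2), sqrt(5),E, sqrt(14), sqrt (19),6, 91/12,61]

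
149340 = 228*655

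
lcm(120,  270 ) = 1080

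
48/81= 16/27 = 0.59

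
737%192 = 161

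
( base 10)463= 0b111001111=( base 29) FS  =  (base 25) ID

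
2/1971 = 2/1971 = 0.00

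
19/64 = 19/64=0.30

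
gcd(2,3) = 1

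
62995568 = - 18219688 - - 81215256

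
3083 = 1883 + 1200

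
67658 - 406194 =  - 338536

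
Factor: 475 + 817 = 1292 = 2^2*17^1*19^1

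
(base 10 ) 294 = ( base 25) BJ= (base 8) 446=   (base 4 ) 10212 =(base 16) 126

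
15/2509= 15/2509=   0.01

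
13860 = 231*60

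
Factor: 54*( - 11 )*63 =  - 37422 =- 2^1*3^5 * 7^1*11^1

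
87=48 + 39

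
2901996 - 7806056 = -4904060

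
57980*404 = 23423920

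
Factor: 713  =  23^1*31^1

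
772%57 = 31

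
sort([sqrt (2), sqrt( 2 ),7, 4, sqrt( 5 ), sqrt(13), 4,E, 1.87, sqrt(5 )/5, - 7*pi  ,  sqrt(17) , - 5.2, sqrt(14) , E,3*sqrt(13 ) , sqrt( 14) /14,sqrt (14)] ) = [ - 7* pi,-5.2, sqrt(14 )/14,sqrt( 5)/5, sqrt( 2),sqrt(2),  1.87,  sqrt( 5 ), E,  E, sqrt( 13 ),sqrt(14 ), sqrt( 14 ), 4, 4,  sqrt (17 ), 7, 3*sqrt (13)]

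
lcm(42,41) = 1722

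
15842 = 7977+7865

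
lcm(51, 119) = 357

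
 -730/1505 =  - 1 + 155/301 = - 0.49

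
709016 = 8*88627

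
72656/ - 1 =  -72656 + 0/1 = -  72656.00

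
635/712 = 635/712 = 0.89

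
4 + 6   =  10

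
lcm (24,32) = 96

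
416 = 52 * 8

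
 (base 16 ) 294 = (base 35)iu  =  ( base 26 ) pa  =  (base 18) 20C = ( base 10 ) 660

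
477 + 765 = 1242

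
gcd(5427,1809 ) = 1809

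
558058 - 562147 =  - 4089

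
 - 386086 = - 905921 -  - 519835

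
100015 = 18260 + 81755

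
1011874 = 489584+522290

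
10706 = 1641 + 9065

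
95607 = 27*3541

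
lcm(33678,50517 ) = 101034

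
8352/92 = 90 + 18/23 = 90.78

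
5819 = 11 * 529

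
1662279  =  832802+829477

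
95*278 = 26410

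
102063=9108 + 92955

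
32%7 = 4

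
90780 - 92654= - 1874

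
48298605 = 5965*8097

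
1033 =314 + 719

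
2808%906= 90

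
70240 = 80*878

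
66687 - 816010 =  - 749323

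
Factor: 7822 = 2^1*3911^1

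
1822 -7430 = -5608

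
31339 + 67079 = 98418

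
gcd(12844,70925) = 1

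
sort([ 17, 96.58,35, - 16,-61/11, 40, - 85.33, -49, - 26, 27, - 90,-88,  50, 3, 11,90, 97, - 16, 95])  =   [ - 90, - 88,- 85.33,-49, - 26,  -  16,- 16, - 61/11,3, 11,  17,27,35,40,50,90,  95, 96.58, 97 ]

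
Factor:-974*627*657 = - 2^1*3^3*11^1 * 19^1*73^1*487^1 = -401228586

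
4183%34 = 1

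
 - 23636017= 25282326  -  48918343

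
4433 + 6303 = 10736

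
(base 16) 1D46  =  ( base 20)IEE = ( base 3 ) 101021120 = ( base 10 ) 7494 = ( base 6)54410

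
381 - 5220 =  - 4839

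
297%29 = 7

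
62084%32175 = 29909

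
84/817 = 84/817 = 0.10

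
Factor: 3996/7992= 1/2= 2^( - 1) 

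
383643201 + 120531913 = 504175114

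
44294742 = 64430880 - 20136138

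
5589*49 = 273861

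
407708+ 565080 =972788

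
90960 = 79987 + 10973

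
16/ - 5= - 16/5 = - 3.20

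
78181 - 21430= 56751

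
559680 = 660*848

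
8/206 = 4/103 = 0.04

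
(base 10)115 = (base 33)3g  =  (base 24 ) 4J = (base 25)4f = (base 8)163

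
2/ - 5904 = - 1 +2951/2952 = - 0.00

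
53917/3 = 17972+1/3= 17972.33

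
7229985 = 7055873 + 174112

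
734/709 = 1+25/709 = 1.04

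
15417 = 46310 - 30893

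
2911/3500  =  2911/3500= 0.83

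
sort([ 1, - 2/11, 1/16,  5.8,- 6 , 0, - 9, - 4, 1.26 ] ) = [ - 9, - 6, - 4,-2/11, 0,1/16,1,1.26, 5.8] 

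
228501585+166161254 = 394662839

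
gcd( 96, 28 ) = 4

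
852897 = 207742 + 645155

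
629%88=13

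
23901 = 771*31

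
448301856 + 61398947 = 509700803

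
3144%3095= 49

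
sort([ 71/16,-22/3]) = [ - 22/3, 71/16]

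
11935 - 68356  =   - 56421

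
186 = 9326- 9140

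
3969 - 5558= -1589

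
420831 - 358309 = 62522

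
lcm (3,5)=15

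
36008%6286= 4578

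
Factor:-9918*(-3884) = 2^3  *  3^2*19^1*29^1*971^1 = 38521512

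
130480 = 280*466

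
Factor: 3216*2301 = 2^4*3^2*13^1*59^1 *67^1 = 7400016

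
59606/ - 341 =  - 175 + 69/341 = -174.80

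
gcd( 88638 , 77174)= 2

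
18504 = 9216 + 9288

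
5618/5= 5618/5 = 1123.60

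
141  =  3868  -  3727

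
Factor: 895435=5^1*31^1* 53^1*109^1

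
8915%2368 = 1811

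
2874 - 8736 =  - 5862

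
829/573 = 1 + 256/573 = 1.45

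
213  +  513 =726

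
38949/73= 533+ 40/73 =533.55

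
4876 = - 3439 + 8315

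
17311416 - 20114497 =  - 2803081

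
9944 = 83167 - 73223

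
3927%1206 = 309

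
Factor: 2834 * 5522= 2^2*11^1*13^1*109^1*251^1 = 15649348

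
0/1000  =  0  =  0.00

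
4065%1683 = 699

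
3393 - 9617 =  - 6224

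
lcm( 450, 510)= 7650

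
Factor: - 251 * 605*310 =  - 47075050 =- 2^1 * 5^2*11^2  *  31^1*251^1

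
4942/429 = 11 + 223/429 = 11.52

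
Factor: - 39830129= -39830129^1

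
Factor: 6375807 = 3^3*23^1* 10267^1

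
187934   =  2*93967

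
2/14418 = 1/7209=0.00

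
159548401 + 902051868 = 1061600269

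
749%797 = 749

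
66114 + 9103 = 75217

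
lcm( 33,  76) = 2508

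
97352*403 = 39232856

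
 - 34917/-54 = 646 + 11/18= 646.61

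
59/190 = 59/190 = 0.31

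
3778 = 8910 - 5132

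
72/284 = 18/71 = 0.25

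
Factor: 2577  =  3^1*859^1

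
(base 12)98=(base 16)74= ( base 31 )3N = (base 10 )116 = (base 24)4k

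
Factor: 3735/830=2^(-1)*3^2=9/2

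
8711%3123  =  2465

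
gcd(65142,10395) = 693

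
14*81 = 1134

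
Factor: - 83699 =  - 7^1 *11^1*1087^1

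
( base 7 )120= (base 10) 63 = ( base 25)2d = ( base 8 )77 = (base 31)21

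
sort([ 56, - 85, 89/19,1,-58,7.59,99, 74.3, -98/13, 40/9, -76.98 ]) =[ - 85, - 76.98, -58, - 98/13,1 , 40/9, 89/19,7.59, 56, 74.3, 99 ]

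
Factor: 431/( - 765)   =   - 3^( - 2)*5^( - 1)*17^( - 1 )*431^1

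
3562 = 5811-2249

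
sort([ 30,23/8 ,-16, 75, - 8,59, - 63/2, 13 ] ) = [  -  63/2, - 16,-8,  23/8, 13, 30, 59, 75]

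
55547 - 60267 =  - 4720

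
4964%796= 188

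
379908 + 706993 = 1086901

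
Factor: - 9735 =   -  3^1*5^1* 11^1*59^1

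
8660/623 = 8660/623=13.90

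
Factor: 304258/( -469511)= - 2^1*7^( - 1)*149^1*1021^1 * 67073^ ( - 1)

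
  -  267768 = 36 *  ( - 7438) 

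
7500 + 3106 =10606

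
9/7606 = 9/7606 = 0.00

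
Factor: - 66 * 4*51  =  - 13464 = -  2^3*  3^2*11^1*17^1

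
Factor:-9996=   -  2^2*3^1*7^2*17^1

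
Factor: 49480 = 2^3*5^1*1237^1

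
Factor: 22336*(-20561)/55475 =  - 2^6 * 5^( - 2)*7^(-1 )*29^1*317^(-1)*349^1 *709^1 = - 459250496/55475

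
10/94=5/47 = 0.11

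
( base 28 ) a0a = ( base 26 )bfo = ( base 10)7850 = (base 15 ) 24d5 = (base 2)1111010101010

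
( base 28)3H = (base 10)101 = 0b1100101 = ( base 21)4H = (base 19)56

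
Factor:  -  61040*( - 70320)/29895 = 2^8*5^1*7^1*109^1*293^1 *1993^(-1 )= 286155520/1993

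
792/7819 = 792/7819 = 0.10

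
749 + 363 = 1112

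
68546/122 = 34273/61 = 561.85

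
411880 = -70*( - 5884) 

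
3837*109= 418233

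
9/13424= 9/13424 = 0.00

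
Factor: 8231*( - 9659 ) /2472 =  - 2^( - 3 )*3^( - 1)*13^1*103^( - 1)*743^1*8231^1 = - 79503229/2472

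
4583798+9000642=13584440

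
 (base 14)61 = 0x55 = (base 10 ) 85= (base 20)45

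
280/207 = 280/207 = 1.35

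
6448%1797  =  1057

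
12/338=6/169 = 0.04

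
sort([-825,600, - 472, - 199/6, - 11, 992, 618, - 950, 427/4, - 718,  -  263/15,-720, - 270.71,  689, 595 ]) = [ - 950,-825,- 720,-718,-472,  -  270.71,-199/6, - 263/15,-11, 427/4, 595, 600, 618 , 689, 992] 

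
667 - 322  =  345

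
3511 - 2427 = 1084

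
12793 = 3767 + 9026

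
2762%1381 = 0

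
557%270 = 17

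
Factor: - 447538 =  - 2^1 * 7^1 * 13^1*2459^1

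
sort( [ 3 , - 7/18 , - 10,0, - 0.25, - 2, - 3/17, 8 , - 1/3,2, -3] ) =[ - 10, - 3,  -  2, - 7/18, - 1/3, - 0.25, - 3/17,  0,2, 3,  8]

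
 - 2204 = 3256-5460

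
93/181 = 93/181 = 0.51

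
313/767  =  313/767 =0.41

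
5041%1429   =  754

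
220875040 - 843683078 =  - 622808038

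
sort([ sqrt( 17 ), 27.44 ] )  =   [sqrt( 17), 27.44]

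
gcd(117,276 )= 3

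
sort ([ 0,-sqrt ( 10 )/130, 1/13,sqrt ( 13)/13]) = [ - sqrt(10)/130, 0, 1/13, sqrt( 13 ) /13]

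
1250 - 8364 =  - 7114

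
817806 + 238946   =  1056752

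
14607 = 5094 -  - 9513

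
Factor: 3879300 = 2^2*3^1*5^2*67^1 * 193^1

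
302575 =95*3185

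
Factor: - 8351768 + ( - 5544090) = - 2^1*53^1*337^1*389^1=-  13895858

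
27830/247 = 27830/247 = 112.67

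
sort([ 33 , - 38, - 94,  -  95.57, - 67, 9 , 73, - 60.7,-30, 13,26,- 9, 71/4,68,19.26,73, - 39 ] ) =[-95.57, - 94, - 67, - 60.7,-39, - 38, - 30, - 9, 9,13,71/4, 19.26,26, 33,68, 73,73 ] 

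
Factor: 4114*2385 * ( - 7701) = - 2^1*3^3*5^1*11^2*17^2*53^1  *151^1 = - 75561364890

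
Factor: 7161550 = 2^1*5^2*11^1*29^1*449^1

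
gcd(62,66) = 2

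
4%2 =0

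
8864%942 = 386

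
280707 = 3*93569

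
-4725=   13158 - 17883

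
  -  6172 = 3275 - 9447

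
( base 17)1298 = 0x1614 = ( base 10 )5652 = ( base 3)21202100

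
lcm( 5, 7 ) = 35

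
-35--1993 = 1958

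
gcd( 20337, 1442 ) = 1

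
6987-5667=1320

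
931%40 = 11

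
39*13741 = 535899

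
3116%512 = 44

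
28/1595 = 28/1595 = 0.02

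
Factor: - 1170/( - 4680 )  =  2^(-2)=1/4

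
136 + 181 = 317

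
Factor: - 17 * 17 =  - 17^2 = - 289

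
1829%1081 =748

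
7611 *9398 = 71528178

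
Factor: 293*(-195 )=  - 57135 = - 3^1 * 5^1 * 13^1*293^1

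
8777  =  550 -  - 8227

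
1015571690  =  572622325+442949365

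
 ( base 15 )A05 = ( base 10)2255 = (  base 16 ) 8CF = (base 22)4EB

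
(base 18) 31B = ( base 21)25e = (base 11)830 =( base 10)1001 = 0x3e9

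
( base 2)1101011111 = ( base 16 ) 35f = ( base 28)12N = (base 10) 863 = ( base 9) 1158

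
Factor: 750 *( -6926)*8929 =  - 46381690500 = - 2^2*3^1*5^3*3463^1*8929^1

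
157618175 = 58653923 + 98964252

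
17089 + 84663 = 101752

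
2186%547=545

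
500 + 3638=4138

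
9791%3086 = 533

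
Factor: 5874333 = 3^1 * 17^1*115183^1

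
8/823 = 8/823= 0.01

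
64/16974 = 32/8487   =  0.00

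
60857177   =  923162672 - 862305495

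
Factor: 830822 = 2^1*487^1 * 853^1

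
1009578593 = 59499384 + 950079209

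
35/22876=5/3268 = 0.00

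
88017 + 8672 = 96689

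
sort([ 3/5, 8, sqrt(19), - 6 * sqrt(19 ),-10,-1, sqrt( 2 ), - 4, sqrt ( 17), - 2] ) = [-6*sqrt( 19), - 10,-4, - 2,-1, 3/5, sqrt(2 ), sqrt( 17),sqrt(19 ),8 ]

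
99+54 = 153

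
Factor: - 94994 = -2^1* 47497^1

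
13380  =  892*15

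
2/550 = 1/275 = 0.00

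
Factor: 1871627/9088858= 2^( - 1)*89^( - 1)  *  51061^(-1 )*  1871627^1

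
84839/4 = 21209 + 3/4=21209.75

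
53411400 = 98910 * 540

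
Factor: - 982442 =-2^1*41^1*11981^1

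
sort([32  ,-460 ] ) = [ - 460, 32]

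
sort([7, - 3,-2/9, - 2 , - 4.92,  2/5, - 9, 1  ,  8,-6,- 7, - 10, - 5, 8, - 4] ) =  [ - 10, - 9,-7, - 6, - 5, - 4.92,-4,-3, - 2, - 2/9, 2/5,  1, 7, 8,8 ]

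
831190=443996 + 387194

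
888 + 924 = 1812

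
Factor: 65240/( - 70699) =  - 2^3*5^1*7^1  *  19^( - 1 )*61^( - 2) *233^1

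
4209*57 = 239913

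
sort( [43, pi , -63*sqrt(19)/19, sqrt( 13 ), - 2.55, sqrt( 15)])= [ - 63*sqrt(19)/19,-2.55,pi,sqrt( 13 ),  sqrt(15 ) , 43 ]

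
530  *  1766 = 935980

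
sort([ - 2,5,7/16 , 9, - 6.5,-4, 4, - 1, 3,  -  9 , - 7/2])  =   [ - 9,-6.5, - 4, - 7/2,-2,-1,7/16,3,4, 5,  9]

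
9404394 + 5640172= 15044566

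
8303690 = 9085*914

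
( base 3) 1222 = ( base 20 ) 2d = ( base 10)53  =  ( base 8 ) 65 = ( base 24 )25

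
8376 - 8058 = 318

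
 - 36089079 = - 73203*493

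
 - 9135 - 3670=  - 12805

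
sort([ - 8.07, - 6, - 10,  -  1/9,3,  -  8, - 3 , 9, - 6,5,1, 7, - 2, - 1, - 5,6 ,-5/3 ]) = [ - 10,  -  8.07, - 8, - 6, - 6, - 5, - 3 , -2 , - 5/3, - 1, - 1/9,1,3,5, 6,7, 9]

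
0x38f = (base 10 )911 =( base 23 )1ge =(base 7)2441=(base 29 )12C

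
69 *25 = 1725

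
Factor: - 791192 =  - 2^3  *98899^1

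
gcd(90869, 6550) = 1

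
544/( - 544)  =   - 1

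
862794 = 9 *95866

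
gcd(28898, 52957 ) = 1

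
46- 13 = 33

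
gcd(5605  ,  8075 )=95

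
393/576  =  131/192 = 0.68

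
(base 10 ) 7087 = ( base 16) 1baf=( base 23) D93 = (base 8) 15657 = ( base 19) 10C0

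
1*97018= 97018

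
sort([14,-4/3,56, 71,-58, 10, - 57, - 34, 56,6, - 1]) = [ - 58,-57, - 34,-4/3,-1,6,10,14 , 56,56,71]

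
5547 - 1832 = 3715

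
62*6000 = 372000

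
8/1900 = 2/475 = 0.00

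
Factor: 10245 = 3^1*5^1*683^1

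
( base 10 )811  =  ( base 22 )1ej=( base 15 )391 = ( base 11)678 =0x32b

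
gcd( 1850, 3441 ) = 37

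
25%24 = 1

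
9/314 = 9/314 = 0.03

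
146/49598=73/24799=0.00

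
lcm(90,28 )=1260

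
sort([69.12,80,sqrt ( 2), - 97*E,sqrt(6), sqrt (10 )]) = [-97*E, sqrt(2),sqrt (6),sqrt(10),69.12,80] 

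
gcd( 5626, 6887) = 97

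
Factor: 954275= 5^2*7^2*19^1 *41^1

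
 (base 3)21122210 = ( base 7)22164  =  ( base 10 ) 5583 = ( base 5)134313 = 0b1010111001111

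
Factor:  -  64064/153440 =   -  2^1*5^( - 1)*11^1 * 13^1*137^( - 1)= - 286/685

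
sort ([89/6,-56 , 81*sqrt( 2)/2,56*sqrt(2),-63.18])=[ - 63.18, - 56, 89/6, 81 *sqrt(2)/2,56*sqrt( 2)] 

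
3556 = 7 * 508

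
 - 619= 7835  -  8454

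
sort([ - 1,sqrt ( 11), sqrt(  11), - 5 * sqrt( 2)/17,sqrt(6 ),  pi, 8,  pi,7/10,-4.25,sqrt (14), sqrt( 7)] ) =[ - 4.25, - 1,-5*sqrt(2) /17,7/10, sqrt(6 ),sqrt(7),pi, pi, sqrt ( 11), sqrt(11),sqrt( 14),8]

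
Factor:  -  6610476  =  - 2^2 * 3^1  *23^1*43^1*557^1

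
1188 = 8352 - 7164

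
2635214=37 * 71222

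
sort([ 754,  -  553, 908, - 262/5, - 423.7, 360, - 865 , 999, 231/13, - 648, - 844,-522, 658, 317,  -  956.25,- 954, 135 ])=[  -  956.25,- 954, - 865, - 844, - 648, - 553,-522, - 423.7, -262/5 , 231/13,135, 317,360, 658,754,  908,999 ] 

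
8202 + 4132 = 12334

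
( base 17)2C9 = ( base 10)791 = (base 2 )1100010111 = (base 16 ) 317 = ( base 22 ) 1DL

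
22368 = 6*3728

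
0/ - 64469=0/1 =- 0.00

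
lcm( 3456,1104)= 79488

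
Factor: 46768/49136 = 79/83 = 79^1*83^( - 1) 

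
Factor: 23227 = 23227^1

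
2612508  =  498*5246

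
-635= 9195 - 9830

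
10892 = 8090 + 2802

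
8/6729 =8/6729 = 0.00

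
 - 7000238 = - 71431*98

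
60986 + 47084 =108070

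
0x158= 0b101011000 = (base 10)344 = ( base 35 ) 9T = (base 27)CK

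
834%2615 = 834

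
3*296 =888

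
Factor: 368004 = 2^2 *3^1*7^1 * 13^1*337^1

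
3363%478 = 17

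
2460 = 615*4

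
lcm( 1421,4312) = 125048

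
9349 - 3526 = 5823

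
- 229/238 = -1 + 9/238  =  - 0.96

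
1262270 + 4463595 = 5725865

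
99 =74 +25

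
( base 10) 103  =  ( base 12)87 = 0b1100111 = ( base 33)34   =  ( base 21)4j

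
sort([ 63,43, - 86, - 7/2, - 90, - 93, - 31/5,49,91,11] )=[ - 93, - 90, - 86, - 31/5, - 7/2,  11, 43,49,63, 91]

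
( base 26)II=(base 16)1e6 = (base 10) 486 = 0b111100110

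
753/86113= 753/86113 = 0.01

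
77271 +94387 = 171658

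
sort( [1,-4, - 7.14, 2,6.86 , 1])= [ - 7.14,-4,  1,1,  2,  6.86 ] 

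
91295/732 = 91295/732 = 124.72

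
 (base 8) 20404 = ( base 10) 8452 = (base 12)4a84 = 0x2104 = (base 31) 8ok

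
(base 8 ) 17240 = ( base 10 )7840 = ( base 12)4654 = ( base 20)jc0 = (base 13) 3751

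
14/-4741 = -1+ 4727/4741 = - 0.00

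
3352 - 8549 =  - 5197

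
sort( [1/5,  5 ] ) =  [1/5,5]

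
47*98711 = 4639417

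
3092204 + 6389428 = 9481632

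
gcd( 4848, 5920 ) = 16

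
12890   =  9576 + 3314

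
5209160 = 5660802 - 451642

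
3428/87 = 39 + 35/87 = 39.40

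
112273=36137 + 76136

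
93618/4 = 46809/2 = 23404.50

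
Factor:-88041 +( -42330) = -130371 = - 3^1*43457^1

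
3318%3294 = 24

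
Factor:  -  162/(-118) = 81/59 = 3^4*59^ ( - 1) 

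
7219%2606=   2007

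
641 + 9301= 9942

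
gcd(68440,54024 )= 8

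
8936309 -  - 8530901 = 17467210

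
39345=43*915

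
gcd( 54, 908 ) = 2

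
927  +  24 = 951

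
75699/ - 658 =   -  75699/658 = - 115.04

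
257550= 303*850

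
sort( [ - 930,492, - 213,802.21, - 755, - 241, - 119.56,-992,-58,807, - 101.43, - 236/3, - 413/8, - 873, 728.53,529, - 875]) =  [ - 992,  -  930 , - 875, - 873, - 755, - 241,  -  213 ,-119.56, - 101.43, - 236/3,-58, - 413/8,492,  529,728.53, 802.21, 807] 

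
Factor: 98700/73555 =420/313=2^2*3^1*5^1* 7^1*313^( - 1 ) 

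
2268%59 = 26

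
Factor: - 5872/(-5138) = 2^3*7^(-1) = 8/7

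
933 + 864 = 1797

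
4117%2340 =1777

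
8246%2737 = 35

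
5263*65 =342095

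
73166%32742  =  7682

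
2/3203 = 2/3203 = 0.00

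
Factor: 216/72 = 3^1= 3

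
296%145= 6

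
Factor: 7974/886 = 3^2 = 9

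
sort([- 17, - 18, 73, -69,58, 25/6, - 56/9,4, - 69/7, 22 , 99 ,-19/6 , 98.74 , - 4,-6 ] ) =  [ - 69, - 18, - 17, - 69/7, - 56/9,-6 , - 4, - 19/6, 4,  25/6,22, 58 , 73,98.74 , 99]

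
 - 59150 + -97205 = - 156355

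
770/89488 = 55/6392 = 0.01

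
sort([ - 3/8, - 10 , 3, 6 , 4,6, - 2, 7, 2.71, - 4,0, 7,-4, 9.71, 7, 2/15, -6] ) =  [  -  10,-6,-4, - 4, - 2,-3/8, 0,2/15,2.71, 3,4, 6,6, 7, 7, 7, 9.71]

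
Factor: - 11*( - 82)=902 = 2^1 * 11^1*41^1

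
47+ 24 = 71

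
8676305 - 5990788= 2685517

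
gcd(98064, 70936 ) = 8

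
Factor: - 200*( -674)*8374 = 2^5*5^2*53^1*79^1*337^1=1128815200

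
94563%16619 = 11468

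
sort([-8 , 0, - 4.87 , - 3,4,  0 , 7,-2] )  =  [ - 8, - 4.87, - 3 , - 2  ,  0,0, 4, 7]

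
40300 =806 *50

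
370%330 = 40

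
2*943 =1886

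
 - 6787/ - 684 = 9 + 631/684 = 9.92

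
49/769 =49/769 = 0.06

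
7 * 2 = 14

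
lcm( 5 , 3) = 15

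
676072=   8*84509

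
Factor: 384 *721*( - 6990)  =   - 1935279360 = - 2^8*3^2*5^1*7^1 * 103^1*233^1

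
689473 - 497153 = 192320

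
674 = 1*674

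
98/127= 98/127 = 0.77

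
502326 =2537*198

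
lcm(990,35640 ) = 35640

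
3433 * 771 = 2646843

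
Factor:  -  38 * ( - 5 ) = 2^1 * 5^1*19^1 =190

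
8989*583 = 5240587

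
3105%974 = 183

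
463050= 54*8575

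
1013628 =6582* 154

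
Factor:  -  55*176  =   - 9680  =  -2^4*5^1*11^2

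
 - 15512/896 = -18 + 11/16 = - 17.31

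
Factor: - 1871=- 1871^1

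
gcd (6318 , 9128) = 2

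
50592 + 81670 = 132262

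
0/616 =0 = 0.00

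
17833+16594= 34427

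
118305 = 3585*33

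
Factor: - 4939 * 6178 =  - 2^1 * 11^1*449^1*3089^1 = -30513142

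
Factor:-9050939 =-9050939^1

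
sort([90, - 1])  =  [ - 1, 90] 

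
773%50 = 23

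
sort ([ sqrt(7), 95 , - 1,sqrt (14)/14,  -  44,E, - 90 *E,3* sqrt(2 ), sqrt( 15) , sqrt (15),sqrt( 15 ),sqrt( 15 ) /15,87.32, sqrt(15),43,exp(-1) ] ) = [  -  90* E, - 44,  -  1,sqrt( 15)/15,sqrt( 14) /14, exp( - 1),sqrt( 7), E,sqrt(15),sqrt( 15) , sqrt( 15) , sqrt( 15 ), 3*sqrt( 2 ),43,87.32, 95]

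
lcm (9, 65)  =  585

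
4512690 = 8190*551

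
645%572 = 73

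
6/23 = 6/23 = 0.26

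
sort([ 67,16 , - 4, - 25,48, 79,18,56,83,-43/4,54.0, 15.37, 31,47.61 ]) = [-25,- 43/4, -4, 15.37, 16, 18  ,  31,47.61,48, 54.0,56, 67 , 79,83] 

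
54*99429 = 5369166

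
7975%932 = 519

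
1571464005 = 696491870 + 874972135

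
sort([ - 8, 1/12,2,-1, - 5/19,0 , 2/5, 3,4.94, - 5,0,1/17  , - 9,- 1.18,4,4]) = [  -  9,  -  8, - 5, - 1.18, - 1, -5/19 , 0, 0,1/17 , 1/12,2/5, 2,3,4,4,4.94] 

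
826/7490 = 59/535  =  0.11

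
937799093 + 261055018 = 1198854111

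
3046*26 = 79196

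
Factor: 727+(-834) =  - 107^1  =  - 107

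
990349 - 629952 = 360397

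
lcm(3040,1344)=127680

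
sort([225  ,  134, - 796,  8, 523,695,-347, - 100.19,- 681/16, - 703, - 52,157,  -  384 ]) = [  -  796,-703,-384,- 347,  -  100.19,  -  52, - 681/16 , 8, 134,157, 225, 523,695 ] 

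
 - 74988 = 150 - 75138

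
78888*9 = 709992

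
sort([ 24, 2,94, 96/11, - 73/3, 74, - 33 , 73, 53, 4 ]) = [ - 33, - 73/3, 2, 4,96/11,24, 53, 73, 74,94 ]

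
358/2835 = 358/2835 =0.13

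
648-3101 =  - 2453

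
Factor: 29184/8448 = 38/11 = 2^1  *11^(-1 )*19^1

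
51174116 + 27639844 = 78813960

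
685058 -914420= - 229362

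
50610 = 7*7230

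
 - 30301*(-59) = 1787759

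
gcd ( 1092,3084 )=12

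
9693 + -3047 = 6646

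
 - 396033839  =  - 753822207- - 357788368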